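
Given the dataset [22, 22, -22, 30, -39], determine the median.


First, sort the list: [-39, -22, 22, 22, 30]
The list has 5 elements (odd count).
The middle index is 2 (0-based), and the element there is 22.
Final answer: 22


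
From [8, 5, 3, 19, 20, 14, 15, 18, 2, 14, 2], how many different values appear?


List all unique values:
Distinct values: [2, 3, 5, 8, 14, 15, 18, 19, 20]
Count = 9
Final answer: 9


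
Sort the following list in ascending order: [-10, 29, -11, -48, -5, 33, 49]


Original list: [-10, 29, -11, -48, -5, 33, 49]
Repeatedly take the smallest remaining element:
  Remaining [-10, 29, -11, -48, -5, 33, 49] -> smallest is -48
  Remaining [-10, 29, -11, -5, 33, 49] -> smallest is -11
  Remaining [-10, 29, -5, 33, 49] -> smallest is -10
  Remaining [29, -5, 33, 49] -> smallest is -5
  Remaining [29, 33, 49] -> smallest is 29
  Remaining [33, 49] -> smallest is 33
  Remaining [49] -> smallest is 49
Collecting the picks in order gives the sorted list.
Final answer: [-48, -11, -10, -5, 29, 33, 49]


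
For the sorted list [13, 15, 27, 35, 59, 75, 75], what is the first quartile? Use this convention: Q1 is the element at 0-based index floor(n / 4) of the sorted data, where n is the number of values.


The list has n = 7 elements.
Q1 index = floor(7 / 4) = floor(1.75) = 1
Counting from index 0 in the sorted data, the element at index 1 is 15.
Final answer: 15


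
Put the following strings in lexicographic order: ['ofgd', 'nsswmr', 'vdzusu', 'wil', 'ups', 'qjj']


Compare strings character by character (the first differing letter decides):
  'nsswmr' < 'ofgd' since 'n' < 'o' at position 1
  'ofgd' < 'qjj' since 'o' < 'q' at position 1
  'qjj' < 'ups' since 'q' < 'u' at position 1
  'ups' < 'vdzusu' since 'u' < 'v' at position 1
  'vdzusu' < 'wil' since 'v' < 'w' at position 1
Chaining these comparisons gives the alphabetical order.
Final answer: ['nsswmr', 'ofgd', 'qjj', 'ups', 'vdzusu', 'wil']


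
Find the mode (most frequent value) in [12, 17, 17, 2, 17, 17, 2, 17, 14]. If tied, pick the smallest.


Count the frequency of each value:
  2 appears 2 time(s)
  12 appears 1 time(s)
  14 appears 1 time(s)
  17 appears 5 time(s)
Maximum frequency is 5.
Only 17 reaches that frequency, so it is the mode.
Final answer: 17


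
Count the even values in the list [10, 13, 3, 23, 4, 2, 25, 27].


Check each element:
  10 is even
  13 is odd
  3 is odd
  23 is odd
  4 is even
  2 is even
  25 is odd
  27 is odd
Evens: [10, 4, 2]
Count of evens = 3
Final answer: 3


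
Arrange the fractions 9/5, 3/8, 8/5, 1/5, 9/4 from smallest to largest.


Convert to decimal for comparison:
  9/5 = 1.8
  3/8 = 0.375
  8/5 = 1.6
  1/5 = 0.2
  9/4 = 2.25
Decimals in increasing order: 0.2 < 0.375 < 1.6 < 1.8 < 2.25
Writing each back as its fraction gives the sorted order.
Final answer: 1/5, 3/8, 8/5, 9/5, 9/4


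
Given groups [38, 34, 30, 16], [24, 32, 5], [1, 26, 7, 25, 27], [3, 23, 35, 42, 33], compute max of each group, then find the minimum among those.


Find max of each group:
  Group 1: [38, 34, 30, 16] -> max = 38
  Group 2: [24, 32, 5] -> max = 32
  Group 3: [1, 26, 7, 25, 27] -> max = 27
  Group 4: [3, 23, 35, 42, 33] -> max = 42
Maxes: [38, 32, 27, 42]
Minimum of maxes = 27
Final answer: 27


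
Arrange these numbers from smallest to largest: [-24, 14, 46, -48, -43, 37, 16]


Original list: [-24, 14, 46, -48, -43, 37, 16]
Repeatedly take the smallest remaining element:
  Remaining [-24, 14, 46, -48, -43, 37, 16] -> smallest is -48
  Remaining [-24, 14, 46, -43, 37, 16] -> smallest is -43
  Remaining [-24, 14, 46, 37, 16] -> smallest is -24
  Remaining [14, 46, 37, 16] -> smallest is 14
  Remaining [46, 37, 16] -> smallest is 16
  Remaining [46, 37] -> smallest is 37
  Remaining [46] -> smallest is 46
Collecting the picks in order gives the sorted list.
Final answer: [-48, -43, -24, 14, 16, 37, 46]


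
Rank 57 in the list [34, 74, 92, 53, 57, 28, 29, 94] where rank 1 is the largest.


Sort descending: [94, 92, 74, 57, 53, 34, 29, 28]
Find 57 in the sorted list.
57 is at position 4.
Final answer: 4


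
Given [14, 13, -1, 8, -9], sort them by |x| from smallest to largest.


Compute absolute values:
  |14| = 14
  |13| = 13
  |-1| = 1
  |8| = 8
  |-9| = 9
Absolute values in increasing order: 1 < 8 < 9 < 13 < 14
Listing the original numbers in that order gives the answer.
Final answer: [-1, 8, -9, 13, 14]


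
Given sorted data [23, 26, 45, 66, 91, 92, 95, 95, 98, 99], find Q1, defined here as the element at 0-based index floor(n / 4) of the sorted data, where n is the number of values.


The list has n = 10 elements.
Q1 index = floor(10 / 4) = floor(2.5) = 2
Counting from index 0 in the sorted data, the element at index 2 is 45.
Final answer: 45


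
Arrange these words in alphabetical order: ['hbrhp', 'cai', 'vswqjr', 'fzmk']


Compare strings character by character (the first differing letter decides):
  'cai' < 'fzmk' since 'c' < 'f' at position 1
  'fzmk' < 'hbrhp' since 'f' < 'h' at position 1
  'hbrhp' < 'vswqjr' since 'h' < 'v' at position 1
Chaining these comparisons gives the alphabetical order.
Final answer: ['cai', 'fzmk', 'hbrhp', 'vswqjr']


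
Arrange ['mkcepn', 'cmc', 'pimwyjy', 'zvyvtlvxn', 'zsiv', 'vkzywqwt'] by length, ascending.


Compute lengths:
  'mkcepn' has length 6
  'cmc' has length 3
  'pimwyjy' has length 7
  'zvyvtlvxn' has length 9
  'zsiv' has length 4
  'vkzywqwt' has length 8
Lengths in increasing order: 3 < 4 < 6 < 7 < 8 < 9
Listing the words in that order gives the answer.
Final answer: ['cmc', 'zsiv', 'mkcepn', 'pimwyjy', 'vkzywqwt', 'zvyvtlvxn']


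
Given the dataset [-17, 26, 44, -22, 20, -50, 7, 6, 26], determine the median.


First, sort the list: [-50, -22, -17, 6, 7, 20, 26, 26, 44]
The list has 9 elements (odd count).
The middle index is 4 (0-based), and the element there is 7.
Final answer: 7


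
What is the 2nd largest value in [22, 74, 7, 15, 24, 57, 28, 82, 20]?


Sort descending: [82, 74, 57, 28, 24, 22, 20, 15, 7]
The 2nd element (1-indexed) is at index 1.
Value = 74
Final answer: 74


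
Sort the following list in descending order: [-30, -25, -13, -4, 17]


Original list: [-30, -25, -13, -4, 17]
Repeatedly take the largest remaining element:
  Remaining [-30, -25, -13, -4, 17] -> largest is 17
  Remaining [-30, -25, -13, -4] -> largest is -4
  Remaining [-30, -25, -13] -> largest is -13
  Remaining [-30, -25] -> largest is -25
  Remaining [-30] -> largest is -30
Collecting the picks in order gives the descending list.
Final answer: [17, -4, -13, -25, -30]


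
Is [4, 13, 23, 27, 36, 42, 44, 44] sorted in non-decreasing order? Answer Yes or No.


Check consecutive pairs:
  4 <= 13? True
  13 <= 23? True
  23 <= 27? True
  27 <= 36? True
  36 <= 42? True
  42 <= 44? True
  44 <= 44? True
Every consecutive pair is in order, so the list is non-decreasing.
Final answer: Yes


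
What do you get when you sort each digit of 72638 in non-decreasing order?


The number 72638 has digits: 7, 2, 6, 3, 8
Sorted: 2, 3, 6, 7, 8
Joining the sorted digits gives the result.
Final answer: 23678


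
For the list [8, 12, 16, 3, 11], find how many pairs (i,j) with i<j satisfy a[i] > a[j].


For each element, count the later elements that are smaller than it:
  8 (index 0): smaller elements after it = [3] -> 1
  12 (index 1): smaller elements after it = [3, 11] -> 2
  16 (index 2): smaller elements after it = [3, 11] -> 2
  3 (index 3): smaller elements after it = [] -> 0
Total inversions = 1 + 2 + 2 + 0 = 5
Final answer: 5


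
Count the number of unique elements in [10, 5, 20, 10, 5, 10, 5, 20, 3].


List all unique values:
Distinct values: [3, 5, 10, 20]
Count = 4
Final answer: 4


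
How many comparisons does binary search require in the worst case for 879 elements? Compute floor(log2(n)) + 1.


Binary search halves the search space each step.
Maximum comparisons = floor(log2(879)) + 1
log2(879) = 9.7797
floor(log2(879)) = 9, so 9 + 1 = 10
Final answer: 10


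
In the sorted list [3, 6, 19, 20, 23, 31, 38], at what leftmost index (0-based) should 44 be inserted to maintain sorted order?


List is sorted: [3, 6, 19, 20, 23, 31, 38]
We need the leftmost position where 44 can be inserted, i.e. the first index whose element is >= 44 (or the end of the list if none is).
Binary search with low=0, high=7 (0-based indices):
  low=0, high=7, mid=3: a[3]=20 < 44, so low = 4
  low=4, high=7, mid=5: a[5]=31 < 44, so low = 6
  low=6, high=7, mid=6: a[6]=38 < 44, so low = 7
Now low = high = 7, so the insertion index is 7.
Final answer: 7


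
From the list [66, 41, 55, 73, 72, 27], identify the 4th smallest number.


Sort ascending: [27, 41, 55, 66, 72, 73]
The 4th element (1-indexed) is at index 3.
Value = 66
Final answer: 66


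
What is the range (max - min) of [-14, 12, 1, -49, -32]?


Maximum value: 12
Minimum value: -49
Range = 12 - (-49) = 61
Final answer: 61


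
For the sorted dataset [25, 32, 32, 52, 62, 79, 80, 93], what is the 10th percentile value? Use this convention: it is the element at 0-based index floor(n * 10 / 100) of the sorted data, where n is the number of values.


The dataset has n = 8 elements.
Index = floor(8 * 10 / 100) = floor(80 / 100) = floor(0.8) = 0
Counting from index 0 in the sorted data, the element at index 0 is 25.
Final answer: 25


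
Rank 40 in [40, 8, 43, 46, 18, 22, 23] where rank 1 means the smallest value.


Sort ascending: [8, 18, 22, 23, 40, 43, 46]
Find 40 in the sorted list.
40 is at position 5 (1-indexed).
Final answer: 5


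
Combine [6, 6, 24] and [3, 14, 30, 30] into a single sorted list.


List A: [6, 6, 24]
List B: [3, 14, 30, 30]
Repeatedly compare the front elements and take the smaller:
  6 vs 3 -> take 3
  6 vs 14 -> take 6
  6 vs 14 -> take 6
  24 vs 14 -> take 14
  24 vs 30 -> take 24
  A is exhausted; append the rest of B: [30, 30]
Final answer: [3, 6, 6, 14, 24, 30, 30]


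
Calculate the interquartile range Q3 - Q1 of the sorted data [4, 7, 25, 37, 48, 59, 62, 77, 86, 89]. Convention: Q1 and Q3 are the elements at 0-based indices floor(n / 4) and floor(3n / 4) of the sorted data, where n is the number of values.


The data has n = 10 elements.
Q1 index = floor(10 / 4) = floor(2.5) = 2; Q3 index = floor(3 * 10 / 4) = floor(7.5) = 7
Q1 = element at index 2 = 25
Q3 = element at index 7 = 77
IQR = 77 - 25 = 52
Final answer: 52


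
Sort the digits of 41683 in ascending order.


The number 41683 has digits: 4, 1, 6, 8, 3
Sorted: 1, 3, 4, 6, 8
Joining the sorted digits gives the result.
Final answer: 13468


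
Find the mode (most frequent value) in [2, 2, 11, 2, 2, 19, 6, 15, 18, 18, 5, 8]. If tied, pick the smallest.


Count the frequency of each value:
  2 appears 4 time(s)
  5 appears 1 time(s)
  6 appears 1 time(s)
  8 appears 1 time(s)
  11 appears 1 time(s)
  15 appears 1 time(s)
  18 appears 2 time(s)
  19 appears 1 time(s)
Maximum frequency is 4.
Only 2 reaches that frequency, so it is the mode.
Final answer: 2


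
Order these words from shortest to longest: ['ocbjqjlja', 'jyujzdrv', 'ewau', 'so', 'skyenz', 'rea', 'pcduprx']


Compute lengths:
  'ocbjqjlja' has length 9
  'jyujzdrv' has length 8
  'ewau' has length 4
  'so' has length 2
  'skyenz' has length 6
  'rea' has length 3
  'pcduprx' has length 7
Lengths in increasing order: 2 < 3 < 4 < 6 < 7 < 8 < 9
Listing the words in that order gives the answer.
Final answer: ['so', 'rea', 'ewau', 'skyenz', 'pcduprx', 'jyujzdrv', 'ocbjqjlja']


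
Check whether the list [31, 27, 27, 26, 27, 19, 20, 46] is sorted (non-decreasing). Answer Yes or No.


Check consecutive pairs:
  31 <= 27? False
  27 <= 27? True
  27 <= 26? False
  26 <= 27? True
  27 <= 19? False
  19 <= 20? True
  20 <= 46? True
3 consecutive pair(s) are out of order, so the list is not sorted.
Final answer: No


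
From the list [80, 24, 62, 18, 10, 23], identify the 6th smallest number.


Sort ascending: [10, 18, 23, 24, 62, 80]
The 6th element (1-indexed) is at index 5.
Value = 80
Final answer: 80


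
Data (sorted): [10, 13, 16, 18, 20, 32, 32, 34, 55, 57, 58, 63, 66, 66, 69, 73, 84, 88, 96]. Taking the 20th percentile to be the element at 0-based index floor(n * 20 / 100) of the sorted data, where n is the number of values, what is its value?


The dataset has n = 19 elements.
Index = floor(19 * 20 / 100) = floor(380 / 100) = floor(3.8) = 3
Counting from index 0 in the sorted data, the element at index 3 is 18.
Final answer: 18


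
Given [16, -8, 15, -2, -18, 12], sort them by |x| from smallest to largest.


Compute absolute values:
  |16| = 16
  |-8| = 8
  |15| = 15
  |-2| = 2
  |-18| = 18
  |12| = 12
Absolute values in increasing order: 2 < 8 < 12 < 15 < 16 < 18
Listing the original numbers in that order gives the answer.
Final answer: [-2, -8, 12, 15, 16, -18]


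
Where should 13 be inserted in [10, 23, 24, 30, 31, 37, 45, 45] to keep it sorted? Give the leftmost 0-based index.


List is sorted: [10, 23, 24, 30, 31, 37, 45, 45]
We need the leftmost position where 13 can be inserted, i.e. the first index whose element is >= 13 (or the end of the list if none is).
Binary search with low=0, high=8 (0-based indices):
  low=0, high=8, mid=4: a[4]=31 >= 13, so high = 4
  low=0, high=4, mid=2: a[2]=24 >= 13, so high = 2
  low=0, high=2, mid=1: a[1]=23 >= 13, so high = 1
  low=0, high=1, mid=0: a[0]=10 < 13, so low = 1
Now low = high = 1, so the insertion index is 1.
Final answer: 1


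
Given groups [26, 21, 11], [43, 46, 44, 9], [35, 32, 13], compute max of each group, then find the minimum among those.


Find max of each group:
  Group 1: [26, 21, 11] -> max = 26
  Group 2: [43, 46, 44, 9] -> max = 46
  Group 3: [35, 32, 13] -> max = 35
Maxes: [26, 46, 35]
Minimum of maxes = 26
Final answer: 26


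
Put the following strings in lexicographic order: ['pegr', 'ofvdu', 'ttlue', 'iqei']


Compare strings character by character (the first differing letter decides):
  'iqei' < 'ofvdu' since 'i' < 'o' at position 1
  'ofvdu' < 'pegr' since 'o' < 'p' at position 1
  'pegr' < 'ttlue' since 'p' < 't' at position 1
Chaining these comparisons gives the alphabetical order.
Final answer: ['iqei', 'ofvdu', 'pegr', 'ttlue']


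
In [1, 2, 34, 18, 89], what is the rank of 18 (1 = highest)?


Sort descending: [89, 34, 18, 2, 1]
Find 18 in the sorted list.
18 is at position 3.
Final answer: 3


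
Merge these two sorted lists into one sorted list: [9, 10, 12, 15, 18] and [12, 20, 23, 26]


List A: [9, 10, 12, 15, 18]
List B: [12, 20, 23, 26]
Repeatedly compare the front elements and take the smaller:
  9 vs 12 -> take 9
  10 vs 12 -> take 10
  12 vs 12 -> take 12
  15 vs 12 -> take 12
  15 vs 20 -> take 15
  18 vs 20 -> take 18
  A is exhausted; append the rest of B: [20, 23, 26]
Final answer: [9, 10, 12, 12, 15, 18, 20, 23, 26]


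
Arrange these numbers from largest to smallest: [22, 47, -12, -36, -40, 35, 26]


Original list: [22, 47, -12, -36, -40, 35, 26]
Repeatedly take the largest remaining element:
  Remaining [22, 47, -12, -36, -40, 35, 26] -> largest is 47
  Remaining [22, -12, -36, -40, 35, 26] -> largest is 35
  Remaining [22, -12, -36, -40, 26] -> largest is 26
  Remaining [22, -12, -36, -40] -> largest is 22
  Remaining [-12, -36, -40] -> largest is -12
  Remaining [-36, -40] -> largest is -36
  Remaining [-40] -> largest is -40
Collecting the picks in order gives the descending list.
Final answer: [47, 35, 26, 22, -12, -36, -40]


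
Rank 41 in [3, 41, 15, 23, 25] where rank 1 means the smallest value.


Sort ascending: [3, 15, 23, 25, 41]
Find 41 in the sorted list.
41 is at position 5 (1-indexed).
Final answer: 5


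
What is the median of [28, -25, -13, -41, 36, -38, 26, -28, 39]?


First, sort the list: [-41, -38, -28, -25, -13, 26, 28, 36, 39]
The list has 9 elements (odd count).
The middle index is 4 (0-based), and the element there is -13.
Final answer: -13


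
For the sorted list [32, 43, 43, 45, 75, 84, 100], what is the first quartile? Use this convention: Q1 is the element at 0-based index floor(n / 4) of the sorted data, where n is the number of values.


The list has n = 7 elements.
Q1 index = floor(7 / 4) = floor(1.75) = 1
Counting from index 0 in the sorted data, the element at index 1 is 43.
Final answer: 43


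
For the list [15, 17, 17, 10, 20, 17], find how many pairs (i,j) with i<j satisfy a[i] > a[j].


For each element, count the later elements that are smaller than it:
  15 (index 0): smaller elements after it = [10] -> 1
  17 (index 1): smaller elements after it = [10] -> 1
  17 (index 2): smaller elements after it = [10] -> 1
  10 (index 3): smaller elements after it = [] -> 0
  20 (index 4): smaller elements after it = [17] -> 1
Total inversions = 1 + 1 + 1 + 0 + 1 = 4
Final answer: 4


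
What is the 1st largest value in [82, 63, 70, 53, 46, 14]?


Sort descending: [82, 70, 63, 53, 46, 14]
The 1st element (1-indexed) is at index 0.
Value = 82
Final answer: 82


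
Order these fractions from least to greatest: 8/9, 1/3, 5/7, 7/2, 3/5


Convert to decimal for comparison:
  8/9 = 0.8889
  1/3 = 0.3333
  5/7 = 0.7143
  7/2 = 3.5
  3/5 = 0.6
Decimals in increasing order: 0.3333 < 0.6 < 0.7143 < 0.8889 < 3.5
Writing each back as its fraction gives the sorted order.
Final answer: 1/3, 3/5, 5/7, 8/9, 7/2


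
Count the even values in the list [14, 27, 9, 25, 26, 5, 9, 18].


Check each element:
  14 is even
  27 is odd
  9 is odd
  25 is odd
  26 is even
  5 is odd
  9 is odd
  18 is even
Evens: [14, 26, 18]
Count of evens = 3
Final answer: 3


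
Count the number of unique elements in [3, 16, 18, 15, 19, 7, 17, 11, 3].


List all unique values:
Distinct values: [3, 7, 11, 15, 16, 17, 18, 19]
Count = 8
Final answer: 8


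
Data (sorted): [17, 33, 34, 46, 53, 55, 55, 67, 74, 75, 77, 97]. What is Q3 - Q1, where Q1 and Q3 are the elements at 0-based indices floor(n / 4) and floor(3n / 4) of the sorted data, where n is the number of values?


The data has n = 12 elements.
Q1 index = floor(12 / 4) = floor(3) = 3; Q3 index = floor(3 * 12 / 4) = floor(9) = 9
Q1 = element at index 3 = 46
Q3 = element at index 9 = 75
IQR = 75 - 46 = 29
Final answer: 29


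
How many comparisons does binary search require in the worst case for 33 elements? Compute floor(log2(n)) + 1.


Binary search halves the search space each step.
Maximum comparisons = floor(log2(33)) + 1
log2(33) = 5.0444
floor(log2(33)) = 5, so 5 + 1 = 6
Final answer: 6


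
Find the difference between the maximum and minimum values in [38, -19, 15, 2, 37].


Maximum value: 38
Minimum value: -19
Range = 38 - (-19) = 57
Final answer: 57


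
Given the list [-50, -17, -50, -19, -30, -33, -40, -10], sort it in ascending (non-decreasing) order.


Original list: [-50, -17, -50, -19, -30, -33, -40, -10]
Repeatedly take the smallest remaining element:
  Remaining [-50, -17, -50, -19, -30, -33, -40, -10] -> smallest is -50
  Remaining [-17, -50, -19, -30, -33, -40, -10] -> smallest is -50
  Remaining [-17, -19, -30, -33, -40, -10] -> smallest is -40
  Remaining [-17, -19, -30, -33, -10] -> smallest is -33
  Remaining [-17, -19, -30, -10] -> smallest is -30
  Remaining [-17, -19, -10] -> smallest is -19
  Remaining [-17, -10] -> smallest is -17
  Remaining [-10] -> smallest is -10
Collecting the picks in order gives the sorted list.
Final answer: [-50, -50, -40, -33, -30, -19, -17, -10]


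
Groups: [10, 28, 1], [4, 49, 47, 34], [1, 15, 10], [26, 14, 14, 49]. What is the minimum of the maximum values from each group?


Find max of each group:
  Group 1: [10, 28, 1] -> max = 28
  Group 2: [4, 49, 47, 34] -> max = 49
  Group 3: [1, 15, 10] -> max = 15
  Group 4: [26, 14, 14, 49] -> max = 49
Maxes: [28, 49, 15, 49]
Minimum of maxes = 15
Final answer: 15


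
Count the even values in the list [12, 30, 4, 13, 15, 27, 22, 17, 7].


Check each element:
  12 is even
  30 is even
  4 is even
  13 is odd
  15 is odd
  27 is odd
  22 is even
  17 is odd
  7 is odd
Evens: [12, 30, 4, 22]
Count of evens = 4
Final answer: 4


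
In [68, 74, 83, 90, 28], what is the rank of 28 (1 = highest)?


Sort descending: [90, 83, 74, 68, 28]
Find 28 in the sorted list.
28 is at position 5.
Final answer: 5


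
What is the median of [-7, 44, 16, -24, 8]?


First, sort the list: [-24, -7, 8, 16, 44]
The list has 5 elements (odd count).
The middle index is 2 (0-based), and the element there is 8.
Final answer: 8


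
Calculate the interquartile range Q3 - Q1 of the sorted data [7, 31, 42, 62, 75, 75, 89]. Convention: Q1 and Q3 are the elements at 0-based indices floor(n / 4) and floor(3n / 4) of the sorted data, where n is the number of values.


The data has n = 7 elements.
Q1 index = floor(7 / 4) = floor(1.75) = 1; Q3 index = floor(3 * 7 / 4) = floor(5.25) = 5
Q1 = element at index 1 = 31
Q3 = element at index 5 = 75
IQR = 75 - 31 = 44
Final answer: 44


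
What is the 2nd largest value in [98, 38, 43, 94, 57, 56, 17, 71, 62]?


Sort descending: [98, 94, 71, 62, 57, 56, 43, 38, 17]
The 2nd element (1-indexed) is at index 1.
Value = 94
Final answer: 94


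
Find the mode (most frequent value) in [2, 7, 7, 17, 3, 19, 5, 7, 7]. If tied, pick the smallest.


Count the frequency of each value:
  2 appears 1 time(s)
  3 appears 1 time(s)
  5 appears 1 time(s)
  7 appears 4 time(s)
  17 appears 1 time(s)
  19 appears 1 time(s)
Maximum frequency is 4.
Only 7 reaches that frequency, so it is the mode.
Final answer: 7


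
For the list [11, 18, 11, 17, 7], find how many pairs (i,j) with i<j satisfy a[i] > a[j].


For each element, count the later elements that are smaller than it:
  11 (index 0): smaller elements after it = [7] -> 1
  18 (index 1): smaller elements after it = [11, 17, 7] -> 3
  11 (index 2): smaller elements after it = [7] -> 1
  17 (index 3): smaller elements after it = [7] -> 1
Total inversions = 1 + 3 + 1 + 1 = 6
Final answer: 6


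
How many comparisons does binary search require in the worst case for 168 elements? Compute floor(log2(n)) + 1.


Binary search halves the search space each step.
Maximum comparisons = floor(log2(168)) + 1
log2(168) = 7.3923
floor(log2(168)) = 7, so 7 + 1 = 8
Final answer: 8


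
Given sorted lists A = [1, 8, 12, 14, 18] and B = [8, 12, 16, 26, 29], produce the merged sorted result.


List A: [1, 8, 12, 14, 18]
List B: [8, 12, 16, 26, 29]
Repeatedly compare the front elements and take the smaller:
  1 vs 8 -> take 1
  8 vs 8 -> take 8
  12 vs 8 -> take 8
  12 vs 12 -> take 12
  14 vs 12 -> take 12
  14 vs 16 -> take 14
  18 vs 16 -> take 16
  18 vs 26 -> take 18
  A is exhausted; append the rest of B: [26, 29]
Final answer: [1, 8, 8, 12, 12, 14, 16, 18, 26, 29]


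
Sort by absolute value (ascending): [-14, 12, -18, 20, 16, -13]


Compute absolute values:
  |-14| = 14
  |12| = 12
  |-18| = 18
  |20| = 20
  |16| = 16
  |-13| = 13
Absolute values in increasing order: 12 < 13 < 14 < 16 < 18 < 20
Listing the original numbers in that order gives the answer.
Final answer: [12, -13, -14, 16, -18, 20]


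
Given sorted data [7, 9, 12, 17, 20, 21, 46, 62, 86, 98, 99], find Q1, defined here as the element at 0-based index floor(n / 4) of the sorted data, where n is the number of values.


The list has n = 11 elements.
Q1 index = floor(11 / 4) = floor(2.75) = 2
Counting from index 0 in the sorted data, the element at index 2 is 12.
Final answer: 12


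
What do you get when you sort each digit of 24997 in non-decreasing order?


The number 24997 has digits: 2, 4, 9, 9, 7
Sorted: 2, 4, 7, 9, 9
Joining the sorted digits gives the result.
Final answer: 24799


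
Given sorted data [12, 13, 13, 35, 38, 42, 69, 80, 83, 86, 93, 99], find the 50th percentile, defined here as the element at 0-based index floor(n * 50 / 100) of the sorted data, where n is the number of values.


The dataset has n = 12 elements.
Index = floor(12 * 50 / 100) = floor(600 / 100) = floor(6) = 6
Counting from index 0 in the sorted data, the element at index 6 is 69.
Final answer: 69


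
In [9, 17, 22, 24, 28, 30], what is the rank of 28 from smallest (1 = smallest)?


Sort ascending: [9, 17, 22, 24, 28, 30]
Find 28 in the sorted list.
28 is at position 5 (1-indexed).
Final answer: 5


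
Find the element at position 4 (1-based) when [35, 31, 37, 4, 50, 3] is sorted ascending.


Sort ascending: [3, 4, 31, 35, 37, 50]
The 4th element (1-indexed) is at index 3.
Value = 35
Final answer: 35


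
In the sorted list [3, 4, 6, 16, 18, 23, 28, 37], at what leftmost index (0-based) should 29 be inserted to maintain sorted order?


List is sorted: [3, 4, 6, 16, 18, 23, 28, 37]
We need the leftmost position where 29 can be inserted, i.e. the first index whose element is >= 29 (or the end of the list if none is).
Binary search with low=0, high=8 (0-based indices):
  low=0, high=8, mid=4: a[4]=18 < 29, so low = 5
  low=5, high=8, mid=6: a[6]=28 < 29, so low = 7
  low=7, high=8, mid=7: a[7]=37 >= 29, so high = 7
Now low = high = 7, so the insertion index is 7.
Final answer: 7


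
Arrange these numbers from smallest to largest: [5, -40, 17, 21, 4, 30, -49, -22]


Original list: [5, -40, 17, 21, 4, 30, -49, -22]
Repeatedly take the smallest remaining element:
  Remaining [5, -40, 17, 21, 4, 30, -49, -22] -> smallest is -49
  Remaining [5, -40, 17, 21, 4, 30, -22] -> smallest is -40
  Remaining [5, 17, 21, 4, 30, -22] -> smallest is -22
  Remaining [5, 17, 21, 4, 30] -> smallest is 4
  Remaining [5, 17, 21, 30] -> smallest is 5
  Remaining [17, 21, 30] -> smallest is 17
  Remaining [21, 30] -> smallest is 21
  Remaining [30] -> smallest is 30
Collecting the picks in order gives the sorted list.
Final answer: [-49, -40, -22, 4, 5, 17, 21, 30]


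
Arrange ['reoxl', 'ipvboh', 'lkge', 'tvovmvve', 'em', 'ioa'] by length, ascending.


Compute lengths:
  'reoxl' has length 5
  'ipvboh' has length 6
  'lkge' has length 4
  'tvovmvve' has length 8
  'em' has length 2
  'ioa' has length 3
Lengths in increasing order: 2 < 3 < 4 < 5 < 6 < 8
Listing the words in that order gives the answer.
Final answer: ['em', 'ioa', 'lkge', 'reoxl', 'ipvboh', 'tvovmvve']


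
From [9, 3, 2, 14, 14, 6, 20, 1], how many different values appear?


List all unique values:
Distinct values: [1, 2, 3, 6, 9, 14, 20]
Count = 7
Final answer: 7


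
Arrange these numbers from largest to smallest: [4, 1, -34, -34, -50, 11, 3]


Original list: [4, 1, -34, -34, -50, 11, 3]
Repeatedly take the largest remaining element:
  Remaining [4, 1, -34, -34, -50, 11, 3] -> largest is 11
  Remaining [4, 1, -34, -34, -50, 3] -> largest is 4
  Remaining [1, -34, -34, -50, 3] -> largest is 3
  Remaining [1, -34, -34, -50] -> largest is 1
  Remaining [-34, -34, -50] -> largest is -34
  Remaining [-34, -50] -> largest is -34
  Remaining [-50] -> largest is -50
Collecting the picks in order gives the descending list.
Final answer: [11, 4, 3, 1, -34, -34, -50]


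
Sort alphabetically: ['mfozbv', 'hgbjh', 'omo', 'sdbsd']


Compare strings character by character (the first differing letter decides):
  'hgbjh' < 'mfozbv' since 'h' < 'm' at position 1
  'mfozbv' < 'omo' since 'm' < 'o' at position 1
  'omo' < 'sdbsd' since 'o' < 's' at position 1
Chaining these comparisons gives the alphabetical order.
Final answer: ['hgbjh', 'mfozbv', 'omo', 'sdbsd']


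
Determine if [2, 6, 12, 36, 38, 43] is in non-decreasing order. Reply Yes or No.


Check consecutive pairs:
  2 <= 6? True
  6 <= 12? True
  12 <= 36? True
  36 <= 38? True
  38 <= 43? True
Every consecutive pair is in order, so the list is non-decreasing.
Final answer: Yes


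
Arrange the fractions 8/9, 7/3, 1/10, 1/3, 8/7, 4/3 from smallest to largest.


Convert to decimal for comparison:
  8/9 = 0.8889
  7/3 = 2.3333
  1/10 = 0.1
  1/3 = 0.3333
  8/7 = 1.1429
  4/3 = 1.3333
Decimals in increasing order: 0.1 < 0.3333 < 0.8889 < 1.1429 < 1.3333 < 2.3333
Writing each back as its fraction gives the sorted order.
Final answer: 1/10, 1/3, 8/9, 8/7, 4/3, 7/3


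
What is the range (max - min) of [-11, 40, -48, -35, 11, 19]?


Maximum value: 40
Minimum value: -48
Range = 40 - (-48) = 88
Final answer: 88


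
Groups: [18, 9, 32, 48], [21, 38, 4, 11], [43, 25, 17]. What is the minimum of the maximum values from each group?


Find max of each group:
  Group 1: [18, 9, 32, 48] -> max = 48
  Group 2: [21, 38, 4, 11] -> max = 38
  Group 3: [43, 25, 17] -> max = 43
Maxes: [48, 38, 43]
Minimum of maxes = 38
Final answer: 38


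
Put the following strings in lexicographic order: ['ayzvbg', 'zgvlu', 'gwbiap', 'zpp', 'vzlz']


Compare strings character by character (the first differing letter decides):
  'ayzvbg' < 'gwbiap' since 'a' < 'g' at position 1
  'gwbiap' < 'vzlz' since 'g' < 'v' at position 1
  'vzlz' < 'zgvlu' since 'v' < 'z' at position 1
  'zgvlu' < 'zpp' since 'g' < 'p' at position 2
Chaining these comparisons gives the alphabetical order.
Final answer: ['ayzvbg', 'gwbiap', 'vzlz', 'zgvlu', 'zpp']


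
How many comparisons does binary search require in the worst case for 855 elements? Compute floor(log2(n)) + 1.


Binary search halves the search space each step.
Maximum comparisons = floor(log2(855)) + 1
log2(855) = 9.7398
floor(log2(855)) = 9, so 9 + 1 = 10
Final answer: 10


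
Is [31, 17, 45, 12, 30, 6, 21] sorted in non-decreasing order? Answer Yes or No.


Check consecutive pairs:
  31 <= 17? False
  17 <= 45? True
  45 <= 12? False
  12 <= 30? True
  30 <= 6? False
  6 <= 21? True
3 consecutive pair(s) are out of order, so the list is not sorted.
Final answer: No


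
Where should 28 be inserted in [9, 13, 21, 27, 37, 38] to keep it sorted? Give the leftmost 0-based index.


List is sorted: [9, 13, 21, 27, 37, 38]
We need the leftmost position where 28 can be inserted, i.e. the first index whose element is >= 28 (or the end of the list if none is).
Binary search with low=0, high=6 (0-based indices):
  low=0, high=6, mid=3: a[3]=27 < 28, so low = 4
  low=4, high=6, mid=5: a[5]=38 >= 28, so high = 5
  low=4, high=5, mid=4: a[4]=37 >= 28, so high = 4
Now low = high = 4, so the insertion index is 4.
Final answer: 4


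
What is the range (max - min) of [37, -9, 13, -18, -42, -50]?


Maximum value: 37
Minimum value: -50
Range = 37 - (-50) = 87
Final answer: 87


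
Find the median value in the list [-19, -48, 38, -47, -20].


First, sort the list: [-48, -47, -20, -19, 38]
The list has 5 elements (odd count).
The middle index is 2 (0-based), and the element there is -20.
Final answer: -20


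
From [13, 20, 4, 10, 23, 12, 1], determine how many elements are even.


Check each element:
  13 is odd
  20 is even
  4 is even
  10 is even
  23 is odd
  12 is even
  1 is odd
Evens: [20, 4, 10, 12]
Count of evens = 4
Final answer: 4


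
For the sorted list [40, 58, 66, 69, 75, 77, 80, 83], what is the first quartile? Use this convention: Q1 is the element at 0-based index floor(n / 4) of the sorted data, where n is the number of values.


The list has n = 8 elements.
Q1 index = floor(8 / 4) = floor(2) = 2
Counting from index 0 in the sorted data, the element at index 2 is 66.
Final answer: 66


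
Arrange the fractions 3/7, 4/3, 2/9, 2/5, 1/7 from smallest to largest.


Convert to decimal for comparison:
  3/7 = 0.4286
  4/3 = 1.3333
  2/9 = 0.2222
  2/5 = 0.4
  1/7 = 0.1429
Decimals in increasing order: 0.1429 < 0.2222 < 0.4 < 0.4286 < 1.3333
Writing each back as its fraction gives the sorted order.
Final answer: 1/7, 2/9, 2/5, 3/7, 4/3


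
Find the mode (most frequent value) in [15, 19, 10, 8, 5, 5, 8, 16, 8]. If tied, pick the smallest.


Count the frequency of each value:
  5 appears 2 time(s)
  8 appears 3 time(s)
  10 appears 1 time(s)
  15 appears 1 time(s)
  16 appears 1 time(s)
  19 appears 1 time(s)
Maximum frequency is 3.
Only 8 reaches that frequency, so it is the mode.
Final answer: 8


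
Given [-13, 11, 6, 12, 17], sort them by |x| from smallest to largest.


Compute absolute values:
  |-13| = 13
  |11| = 11
  |6| = 6
  |12| = 12
  |17| = 17
Absolute values in increasing order: 6 < 11 < 12 < 13 < 17
Listing the original numbers in that order gives the answer.
Final answer: [6, 11, 12, -13, 17]


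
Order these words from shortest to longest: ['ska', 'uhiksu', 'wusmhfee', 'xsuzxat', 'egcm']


Compute lengths:
  'ska' has length 3
  'uhiksu' has length 6
  'wusmhfee' has length 8
  'xsuzxat' has length 7
  'egcm' has length 4
Lengths in increasing order: 3 < 4 < 6 < 7 < 8
Listing the words in that order gives the answer.
Final answer: ['ska', 'egcm', 'uhiksu', 'xsuzxat', 'wusmhfee']


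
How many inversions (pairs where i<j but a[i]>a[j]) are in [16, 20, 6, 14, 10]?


For each element, count the later elements that are smaller than it:
  16 (index 0): smaller elements after it = [6, 14, 10] -> 3
  20 (index 1): smaller elements after it = [6, 14, 10] -> 3
  6 (index 2): smaller elements after it = [] -> 0
  14 (index 3): smaller elements after it = [10] -> 1
Total inversions = 3 + 3 + 0 + 1 = 7
Final answer: 7


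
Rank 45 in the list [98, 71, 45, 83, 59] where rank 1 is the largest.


Sort descending: [98, 83, 71, 59, 45]
Find 45 in the sorted list.
45 is at position 5.
Final answer: 5


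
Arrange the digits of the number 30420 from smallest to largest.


The number 30420 has digits: 3, 0, 4, 2, 0
Sorted: 0, 0, 2, 3, 4
Joining the sorted digits gives the result.
Final answer: 00234


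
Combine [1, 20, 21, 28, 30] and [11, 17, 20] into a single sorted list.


List A: [1, 20, 21, 28, 30]
List B: [11, 17, 20]
Repeatedly compare the front elements and take the smaller:
  1 vs 11 -> take 1
  20 vs 11 -> take 11
  20 vs 17 -> take 17
  20 vs 20 -> take 20
  21 vs 20 -> take 20
  B is exhausted; append the rest of A: [21, 28, 30]
Final answer: [1, 11, 17, 20, 20, 21, 28, 30]


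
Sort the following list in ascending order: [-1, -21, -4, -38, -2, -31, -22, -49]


Original list: [-1, -21, -4, -38, -2, -31, -22, -49]
Repeatedly take the smallest remaining element:
  Remaining [-1, -21, -4, -38, -2, -31, -22, -49] -> smallest is -49
  Remaining [-1, -21, -4, -38, -2, -31, -22] -> smallest is -38
  Remaining [-1, -21, -4, -2, -31, -22] -> smallest is -31
  Remaining [-1, -21, -4, -2, -22] -> smallest is -22
  Remaining [-1, -21, -4, -2] -> smallest is -21
  Remaining [-1, -4, -2] -> smallest is -4
  Remaining [-1, -2] -> smallest is -2
  Remaining [-1] -> smallest is -1
Collecting the picks in order gives the sorted list.
Final answer: [-49, -38, -31, -22, -21, -4, -2, -1]


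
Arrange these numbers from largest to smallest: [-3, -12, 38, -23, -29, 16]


Original list: [-3, -12, 38, -23, -29, 16]
Repeatedly take the largest remaining element:
  Remaining [-3, -12, 38, -23, -29, 16] -> largest is 38
  Remaining [-3, -12, -23, -29, 16] -> largest is 16
  Remaining [-3, -12, -23, -29] -> largest is -3
  Remaining [-12, -23, -29] -> largest is -12
  Remaining [-23, -29] -> largest is -23
  Remaining [-29] -> largest is -29
Collecting the picks in order gives the descending list.
Final answer: [38, 16, -3, -12, -23, -29]


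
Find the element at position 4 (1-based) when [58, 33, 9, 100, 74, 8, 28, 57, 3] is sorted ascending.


Sort ascending: [3, 8, 9, 28, 33, 57, 58, 74, 100]
The 4th element (1-indexed) is at index 3.
Value = 28
Final answer: 28


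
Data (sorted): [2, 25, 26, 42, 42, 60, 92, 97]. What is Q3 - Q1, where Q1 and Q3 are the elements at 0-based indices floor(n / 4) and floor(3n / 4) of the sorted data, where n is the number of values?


The data has n = 8 elements.
Q1 index = floor(8 / 4) = floor(2) = 2; Q3 index = floor(3 * 8 / 4) = floor(6) = 6
Q1 = element at index 2 = 26
Q3 = element at index 6 = 92
IQR = 92 - 26 = 66
Final answer: 66


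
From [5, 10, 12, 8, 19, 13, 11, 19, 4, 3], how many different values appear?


List all unique values:
Distinct values: [3, 4, 5, 8, 10, 11, 12, 13, 19]
Count = 9
Final answer: 9


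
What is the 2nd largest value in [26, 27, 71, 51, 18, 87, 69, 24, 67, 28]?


Sort descending: [87, 71, 69, 67, 51, 28, 27, 26, 24, 18]
The 2nd element (1-indexed) is at index 1.
Value = 71
Final answer: 71


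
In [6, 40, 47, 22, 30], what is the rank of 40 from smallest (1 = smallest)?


Sort ascending: [6, 22, 30, 40, 47]
Find 40 in the sorted list.
40 is at position 4 (1-indexed).
Final answer: 4


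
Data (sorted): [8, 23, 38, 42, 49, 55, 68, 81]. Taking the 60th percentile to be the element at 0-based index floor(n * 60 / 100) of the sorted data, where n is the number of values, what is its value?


The dataset has n = 8 elements.
Index = floor(8 * 60 / 100) = floor(480 / 100) = floor(4.8) = 4
Counting from index 0 in the sorted data, the element at index 4 is 49.
Final answer: 49


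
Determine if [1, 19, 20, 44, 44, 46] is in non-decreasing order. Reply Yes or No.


Check consecutive pairs:
  1 <= 19? True
  19 <= 20? True
  20 <= 44? True
  44 <= 44? True
  44 <= 46? True
Every consecutive pair is in order, so the list is non-decreasing.
Final answer: Yes


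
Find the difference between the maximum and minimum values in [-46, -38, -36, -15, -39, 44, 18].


Maximum value: 44
Minimum value: -46
Range = 44 - (-46) = 90
Final answer: 90


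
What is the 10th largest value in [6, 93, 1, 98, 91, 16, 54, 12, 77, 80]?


Sort descending: [98, 93, 91, 80, 77, 54, 16, 12, 6, 1]
The 10th element (1-indexed) is at index 9.
Value = 1
Final answer: 1


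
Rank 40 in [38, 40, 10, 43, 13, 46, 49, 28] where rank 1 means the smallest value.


Sort ascending: [10, 13, 28, 38, 40, 43, 46, 49]
Find 40 in the sorted list.
40 is at position 5 (1-indexed).
Final answer: 5


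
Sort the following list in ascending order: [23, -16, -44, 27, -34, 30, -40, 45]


Original list: [23, -16, -44, 27, -34, 30, -40, 45]
Repeatedly take the smallest remaining element:
  Remaining [23, -16, -44, 27, -34, 30, -40, 45] -> smallest is -44
  Remaining [23, -16, 27, -34, 30, -40, 45] -> smallest is -40
  Remaining [23, -16, 27, -34, 30, 45] -> smallest is -34
  Remaining [23, -16, 27, 30, 45] -> smallest is -16
  Remaining [23, 27, 30, 45] -> smallest is 23
  Remaining [27, 30, 45] -> smallest is 27
  Remaining [30, 45] -> smallest is 30
  Remaining [45] -> smallest is 45
Collecting the picks in order gives the sorted list.
Final answer: [-44, -40, -34, -16, 23, 27, 30, 45]


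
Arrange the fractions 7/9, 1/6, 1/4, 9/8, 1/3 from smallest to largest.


Convert to decimal for comparison:
  7/9 = 0.7778
  1/6 = 0.1667
  1/4 = 0.25
  9/8 = 1.125
  1/3 = 0.3333
Decimals in increasing order: 0.1667 < 0.25 < 0.3333 < 0.7778 < 1.125
Writing each back as its fraction gives the sorted order.
Final answer: 1/6, 1/4, 1/3, 7/9, 9/8


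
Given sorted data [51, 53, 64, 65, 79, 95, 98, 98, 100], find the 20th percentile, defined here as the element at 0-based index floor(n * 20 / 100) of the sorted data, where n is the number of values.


The dataset has n = 9 elements.
Index = floor(9 * 20 / 100) = floor(180 / 100) = floor(1.8) = 1
Counting from index 0 in the sorted data, the element at index 1 is 53.
Final answer: 53


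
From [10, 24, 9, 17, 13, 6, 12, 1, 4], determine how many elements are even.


Check each element:
  10 is even
  24 is even
  9 is odd
  17 is odd
  13 is odd
  6 is even
  12 is even
  1 is odd
  4 is even
Evens: [10, 24, 6, 12, 4]
Count of evens = 5
Final answer: 5


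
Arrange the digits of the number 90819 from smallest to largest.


The number 90819 has digits: 9, 0, 8, 1, 9
Sorted: 0, 1, 8, 9, 9
Joining the sorted digits gives the result.
Final answer: 01899


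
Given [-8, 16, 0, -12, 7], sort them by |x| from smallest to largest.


Compute absolute values:
  |-8| = 8
  |16| = 16
  |0| = 0
  |-12| = 12
  |7| = 7
Absolute values in increasing order: 0 < 7 < 8 < 12 < 16
Listing the original numbers in that order gives the answer.
Final answer: [0, 7, -8, -12, 16]


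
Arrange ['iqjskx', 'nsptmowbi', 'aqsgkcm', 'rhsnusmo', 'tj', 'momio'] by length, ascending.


Compute lengths:
  'iqjskx' has length 6
  'nsptmowbi' has length 9
  'aqsgkcm' has length 7
  'rhsnusmo' has length 8
  'tj' has length 2
  'momio' has length 5
Lengths in increasing order: 2 < 5 < 6 < 7 < 8 < 9
Listing the words in that order gives the answer.
Final answer: ['tj', 'momio', 'iqjskx', 'aqsgkcm', 'rhsnusmo', 'nsptmowbi']
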